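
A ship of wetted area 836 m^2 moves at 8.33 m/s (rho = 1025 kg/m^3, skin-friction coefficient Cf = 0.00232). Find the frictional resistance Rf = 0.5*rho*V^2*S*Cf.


Formula: Rf = 0.5 * rho * V^2 * S * Cf
Step 1 — V^2 = 8.33^2 = 69.3889
Step 2 — 0.5 * rho * V^2 = 0.5 * 1025 * 69.3889 = 35561.81125
Step 3 — Rf = 35561.81125 * 836 * 0.00232 ≈ 68973 N (5 s.f.)

68973 N


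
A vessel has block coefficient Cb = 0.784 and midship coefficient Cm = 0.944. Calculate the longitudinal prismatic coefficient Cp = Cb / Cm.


Formula: Cp = Cb / Cm
Substituting: Cp = 0.784 / 0.944
Result: Cp ≈ 0.83051 (5 s.f.)

0.83051


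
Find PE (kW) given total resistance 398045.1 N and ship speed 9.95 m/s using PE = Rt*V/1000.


Formula: PE = Rt * V / 1000 (kW)
Step 1 — PE (W) = 398045.1 * 9.95 = 3960548.745 W
Step 2 — PE (kW) = 3960548.745 / 1000 ≈ 3960.5 kW (5 s.f.)

3960.5 kW


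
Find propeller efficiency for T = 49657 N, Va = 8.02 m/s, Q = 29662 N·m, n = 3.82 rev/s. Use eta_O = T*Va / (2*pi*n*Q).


Formula: eta = T * Va / (2 * pi * n * Q)
Step 1 — numerator = T * Va = 49657 * 8.02 = 398249.14
Step 2 — 2 * pi * n = 2 * pi * 3.82 = 24.001768
Step 3 — denominator = 24.001768 * 29662 = 711940.44
Step 4 — eta = 398249.14 / 711940.44 ≈ 0.55939 (5 s.f.)

0.55939


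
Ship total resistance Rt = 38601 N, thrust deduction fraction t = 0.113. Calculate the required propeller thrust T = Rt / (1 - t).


Formula: T = Rt / (1 - t)
Step 1 — (1 - t) = 1 - 0.113 = 0.887
Step 2 — T = 38601 / 0.887 ≈ 43519 N (5 s.f.)

43519 N


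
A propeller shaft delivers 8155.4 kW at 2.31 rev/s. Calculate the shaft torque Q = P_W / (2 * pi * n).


Formula: Q = P_W / (2 * pi * n)
Step 1 — P_W = 8155.4 kW * 1000 = 8155400.0 W
Step 2 — 2 * pi * n = 2 * pi * 2.31 = 14.514158
Step 3 — Q = 8155400.0 / 14.514158 ≈ 561890 N·m (5 s.f.)

561890 N·m


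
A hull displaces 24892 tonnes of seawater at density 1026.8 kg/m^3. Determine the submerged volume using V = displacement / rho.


Formula: V = mass / rho
Step 1 — convert tonnes to kg: 24892 t * 1000 = 24892000 kg
Step 2 — V = 24892000 / 1026.8 ≈ 24242 m^3 (5 s.f.)

24242 m^3


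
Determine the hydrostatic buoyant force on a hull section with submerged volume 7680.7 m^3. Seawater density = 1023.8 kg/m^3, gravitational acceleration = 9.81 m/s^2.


Formula: Fb = rho * g * V
Substituting: Fb = 1023.8 * 9.81 * 7680.7
Intermediate: 1023.8 * 9.81 = 10043.478
Result: Fb = 10043.478 * 7680.7 ≈ 77141000 N (5 s.f.)

77141000 N


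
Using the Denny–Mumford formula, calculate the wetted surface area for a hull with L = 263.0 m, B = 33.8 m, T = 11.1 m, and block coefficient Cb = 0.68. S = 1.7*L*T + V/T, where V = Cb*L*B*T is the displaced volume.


Formula: S = 1.7*L*T + V/T with V = Cb*L*B*T, i.e. S = L * (1.7*T + Cb*B)
Step 1 — 1.7*T = 1.7 * 11.1 = 18.87 m
Step 2 — Cb*B = 0.68 * 33.8 = 22.984 m
Step 3 — 1.7*T + Cb*B = 18.87 + 22.984 = 41.854 m
Step 4 — S = 263.0 * 41.854 ≈ 11008 m^2 (5 s.f.)

11008 m^2


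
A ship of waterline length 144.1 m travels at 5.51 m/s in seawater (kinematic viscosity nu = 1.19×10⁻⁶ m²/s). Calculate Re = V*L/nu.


Formula: Re = V * L / nu
Step 1 — V * L = 5.51 * 144.1 = 793.991 m^2/s
Step 2 — Re = 793.991 / 1.19e-6 = 6.67e+08

6.67e+08


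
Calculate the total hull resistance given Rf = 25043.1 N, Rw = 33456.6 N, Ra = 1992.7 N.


Formula: Rt = Rf + Rw + Ra
Substituting: Rt = 25043.1 + 33456.6 + 1992.7
Result: Rt = 60492.4 N

60492.4 N


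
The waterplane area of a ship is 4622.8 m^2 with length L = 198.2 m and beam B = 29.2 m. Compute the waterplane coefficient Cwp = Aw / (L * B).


Formula: Cwp = Aw / (L * B)
Step 1 — L * B = 198.2 * 29.2 = 5787.44 m^2
Step 2 — Cwp = 4622.8 / 5787.44 ≈ 0.79876 (5 s.f.)

0.79876


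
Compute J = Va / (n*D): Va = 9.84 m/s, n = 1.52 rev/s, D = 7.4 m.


Formula: J = Va / (n * D)
Step 1 — n * D = 1.52 * 7.4 = 11.248
Step 2 — J = 9.84 / 11.248 ≈ 0.87482 (5 s.f.)

0.87482


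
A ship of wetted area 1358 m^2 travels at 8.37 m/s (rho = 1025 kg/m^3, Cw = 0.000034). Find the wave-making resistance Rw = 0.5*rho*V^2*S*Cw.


Formula: Rw = 0.5 * rho * V^2 * S * Cw
Step 1 — V^2 = 8.37^2 = 70.0569
Step 2 — 0.5 * rho * V^2 = 0.5 * 1025 * 70.0569 = 35904.16125
Step 3 — Rw = 35904.16125 * 1358 * 0.000034 ≈ 1657.8 N (5 s.f.)

1657.8 N


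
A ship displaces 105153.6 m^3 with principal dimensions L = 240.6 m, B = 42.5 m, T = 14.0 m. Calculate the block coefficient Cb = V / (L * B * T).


Formula: Cb = V / (L * B * T)
Step 1 — L * B * T = 240.6 * 42.5 * 14.0 = 143157.0 m^3
Step 2 — Cb = 105153.6 / 143157.0 ≈ 0.73453 (5 s.f.)

0.73453


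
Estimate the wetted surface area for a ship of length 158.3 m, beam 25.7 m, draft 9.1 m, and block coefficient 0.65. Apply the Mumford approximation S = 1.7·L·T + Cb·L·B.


Formula: S = 1.7*L*T + V/T with V = Cb*L*B*T, i.e. S = L * (1.7*T + Cb*B)
Step 1 — 1.7*T = 1.7 * 9.1 = 15.47 m
Step 2 — Cb*B = 0.65 * 25.7 = 16.705 m
Step 3 — 1.7*T + Cb*B = 15.47 + 16.705 = 32.175 m
Step 4 — S = 158.3 * 32.175 ≈ 5093.3 m^2 (5 s.f.)

5093.3 m^2


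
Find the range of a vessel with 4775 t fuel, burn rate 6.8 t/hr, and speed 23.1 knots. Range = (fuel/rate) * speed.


Formula: endurance = fuel / rate; range = endurance * speed
Step 1 — endurance = 4775 / 6.8 = 702.2059 hours
Step 2 — range = 702.2059 * 23.1 ≈ 16221 nautical miles (5 s.f.)

16221 NM


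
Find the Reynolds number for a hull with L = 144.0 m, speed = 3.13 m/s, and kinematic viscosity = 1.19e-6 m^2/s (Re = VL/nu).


Formula: Re = V * L / nu
Step 1 — V * L = 3.13 * 144.0 = 450.72 m^2/s
Step 2 — Re = 450.72 / 1.19e-6 = 3.79e+08

3.79e+08


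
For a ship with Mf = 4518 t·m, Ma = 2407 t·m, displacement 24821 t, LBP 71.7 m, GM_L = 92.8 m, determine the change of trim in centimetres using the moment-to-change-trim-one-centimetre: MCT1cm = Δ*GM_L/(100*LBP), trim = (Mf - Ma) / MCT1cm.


Formula: net trimming moment = Mf - Ma; MCT1cm = Δ*GM_L/(100*LBP); trim = net moment / MCT1cm
Step 1 — net trimming moment = 4518 - 2407 = 2111 t·m
Step 2 — MCT1cm = 24821 * 92.8 / (100 * 71.7) = 321.2537 t·m/cm
Step 3 — trim = 2111 / 321.2537 ≈ 6.5711 cm (5 s.f.)

6.5711 cm


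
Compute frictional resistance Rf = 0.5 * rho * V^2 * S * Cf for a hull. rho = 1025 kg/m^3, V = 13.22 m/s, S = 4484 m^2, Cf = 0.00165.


Formula: Rf = 0.5 * rho * V^2 * S * Cf
Step 1 — V^2 = 13.22^2 = 174.7684
Step 2 — 0.5 * rho * V^2 = 0.5 * 1025 * 174.7684 = 89568.805
Step 3 — Rf = 89568.805 * 4484 * 0.00165 ≈ 662680 N (5 s.f.)

662680 N


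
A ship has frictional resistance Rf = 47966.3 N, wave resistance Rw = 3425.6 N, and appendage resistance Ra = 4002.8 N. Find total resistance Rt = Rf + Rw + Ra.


Formula: Rt = Rf + Rw + Ra
Substituting: Rt = 47966.3 + 3425.6 + 4002.8
Result: Rt = 55394.7 N

55394.7 N


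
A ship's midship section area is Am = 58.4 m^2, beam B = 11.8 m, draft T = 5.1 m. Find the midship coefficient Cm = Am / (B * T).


Formula: Cm = Am / (B * T)
Step 1 — B * T = 11.8 * 5.1 = 60.18 m^2
Step 2 — Cm = 58.4 / 60.18 ≈ 0.97042 (5 s.f.)

0.97042


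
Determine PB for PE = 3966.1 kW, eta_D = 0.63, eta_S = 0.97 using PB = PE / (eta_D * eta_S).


Formula: PB = PE / (eta_D * eta_S)
Step 1 — combined efficiency = eta_D * eta_S = 0.63 * 0.97 = 0.6111
Step 2 — PB = 3966.1 / 0.6111 ≈ 6490.1 kW (5 s.f.)

6490.1 kW


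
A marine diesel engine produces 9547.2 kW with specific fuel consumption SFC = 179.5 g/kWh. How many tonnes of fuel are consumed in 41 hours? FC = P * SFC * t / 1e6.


Formula: FC (tonnes) = P * SFC * t / 1,000,000
Step 1 — P * SFC * t = 9547.2 * 179.5 * 41 = 70262618.4 g
Step 2 — FC (tonnes) = 70262618.4 / 1,000,000 ≈ 70.263 tonnes (5 s.f.)

70.263 tonnes


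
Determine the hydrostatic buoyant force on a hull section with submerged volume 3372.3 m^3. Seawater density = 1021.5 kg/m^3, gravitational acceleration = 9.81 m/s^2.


Formula: Fb = rho * g * V
Substituting: Fb = 1021.5 * 9.81 * 3372.3
Intermediate: 1021.5 * 9.81 = 10020.915
Result: Fb = 10020.915 * 3372.3 ≈ 33794000 N (5 s.f.)

33794000 N


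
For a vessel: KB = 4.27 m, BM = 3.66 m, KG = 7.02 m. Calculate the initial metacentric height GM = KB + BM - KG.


Formula: GM = KB + BM - KG
Step 1 — KM = KB + BM = 4.27 + 3.66 = 7.93 m
Step 2 — GM = KM - KG = 7.93 - 7.02 = 0.91 m

0.91 m


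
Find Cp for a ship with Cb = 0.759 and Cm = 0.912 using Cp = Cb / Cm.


Formula: Cp = Cb / Cm
Substituting: Cp = 0.759 / 0.912
Result: Cp ≈ 0.83224 (5 s.f.)

0.83224


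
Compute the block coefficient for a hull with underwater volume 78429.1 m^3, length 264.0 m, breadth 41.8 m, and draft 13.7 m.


Formula: Cb = V / (L * B * T)
Step 1 — L * B * T = 264.0 * 41.8 * 13.7 = 151182.24 m^3
Step 2 — Cb = 78429.1 / 151182.24 ≈ 0.51877 (5 s.f.)

0.51877


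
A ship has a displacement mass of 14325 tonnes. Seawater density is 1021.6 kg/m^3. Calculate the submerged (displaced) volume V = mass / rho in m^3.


Formula: V = mass / rho
Step 1 — convert tonnes to kg: 14325 t * 1000 = 14325000 kg
Step 2 — V = 14325000 / 1021.6 ≈ 14022 m^3 (5 s.f.)

14022 m^3


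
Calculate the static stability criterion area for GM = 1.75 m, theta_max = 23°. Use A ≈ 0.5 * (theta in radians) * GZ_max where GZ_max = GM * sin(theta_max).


Formula: GZ_max = GM * sin(theta); Area = 0.5 * theta_rad * GZ_max
Step 1 — GZ_max = 1.75 * sin(23°) = 1.75 * 0.390731 = 0.683779 m
Step 2 — theta_rad = 23 * pi/180 = 0.401426 rad
Step 3 — Area = 0.5 * 0.401426 * 0.683779 ≈ 0.13724 m·rad (5 s.f.)

0.13724 m·rad


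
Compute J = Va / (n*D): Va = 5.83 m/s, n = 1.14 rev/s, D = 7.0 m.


Formula: J = Va / (n * D)
Step 1 — n * D = 1.14 * 7.0 = 7.98
Step 2 — J = 5.83 / 7.98 ≈ 0.73058 (5 s.f.)

0.73058


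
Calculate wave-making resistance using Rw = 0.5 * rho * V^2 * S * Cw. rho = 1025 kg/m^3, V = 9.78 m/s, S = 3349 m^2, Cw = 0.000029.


Formula: Rw = 0.5 * rho * V^2 * S * Cw
Step 1 — V^2 = 9.78^2 = 95.6484
Step 2 — 0.5 * rho * V^2 = 0.5 * 1025 * 95.6484 = 49019.805
Step 3 — Rw = 49019.805 * 3349 * 0.000029 ≈ 4760.9 N (5 s.f.)

4760.9 N


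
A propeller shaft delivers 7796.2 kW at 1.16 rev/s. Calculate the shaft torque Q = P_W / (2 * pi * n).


Formula: Q = P_W / (2 * pi * n)
Step 1 — P_W = 7796.2 kW * 1000 = 7796200.0 W
Step 2 — 2 * pi * n = 2 * pi * 1.16 = 7.288495
Step 3 — Q = 7796200.0 / 7.288495 ≈ 1069700 N·m (5 s.f.)

1069700 N·m


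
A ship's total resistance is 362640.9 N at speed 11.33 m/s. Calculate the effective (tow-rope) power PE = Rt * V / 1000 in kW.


Formula: PE = Rt * V / 1000 (kW)
Step 1 — PE (W) = 362640.9 * 11.33 = 4108721.397 W
Step 2 — PE (kW) = 4108721.397 / 1000 ≈ 4108.7 kW (5 s.f.)

4108.7 kW


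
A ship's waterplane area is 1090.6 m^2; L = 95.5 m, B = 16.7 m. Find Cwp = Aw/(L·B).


Formula: Cwp = Aw / (L * B)
Step 1 — L * B = 95.5 * 16.7 = 1594.85 m^2
Step 2 — Cwp = 1090.6 / 1594.85 ≈ 0.68383 (5 s.f.)

0.68383


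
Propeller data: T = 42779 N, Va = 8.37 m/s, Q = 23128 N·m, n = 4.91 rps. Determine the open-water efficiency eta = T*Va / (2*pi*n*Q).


Formula: eta = T * Va / (2 * pi * n * Q)
Step 1 — numerator = T * Va = 42779 * 8.37 = 358060.23
Step 2 — 2 * pi * n = 2 * pi * 4.91 = 30.85044
Step 3 — denominator = 30.85044 * 23128 = 713508.98
Step 4 — eta = 358060.23 / 713508.98 ≈ 0.50183 (5 s.f.)

0.50183


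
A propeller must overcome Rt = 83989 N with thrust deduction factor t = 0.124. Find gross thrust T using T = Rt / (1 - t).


Formula: T = Rt / (1 - t)
Step 1 — (1 - t) = 1 - 0.124 = 0.876
Step 2 — T = 83989 / 0.876 ≈ 95878 N (5 s.f.)

95878 N


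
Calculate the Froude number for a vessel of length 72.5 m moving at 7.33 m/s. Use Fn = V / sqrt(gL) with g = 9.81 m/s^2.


Formula: Fn = V / sqrt(g * L)
Step 1 — g * L = 9.81 * 72.5 = 711.225
Step 2 — sqrt(g * L) = sqrt(711.225) = 26.668802
Step 3 — Fn = 7.33 / 26.668802 ≈ 0.27485 (5 s.f.)

0.27485


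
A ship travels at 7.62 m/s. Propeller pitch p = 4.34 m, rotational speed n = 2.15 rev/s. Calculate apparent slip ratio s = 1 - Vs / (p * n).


Formula: s = 1 - Vs / (p * n)
Step 1 — p * n = 4.34 * 2.15 = 9.331
Step 2 — Vs / (p*n) = 7.62 / 9.331 = 0.816633 (6 d.p.)
Step 3 — s = 1 - 0.816633 = 0.183367

0.183367


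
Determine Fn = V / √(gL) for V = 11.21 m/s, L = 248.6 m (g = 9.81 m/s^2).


Formula: Fn = V / sqrt(g * L)
Step 1 — g * L = 9.81 * 248.6 = 2438.766
Step 2 — sqrt(g * L) = sqrt(2438.766) = 49.383864
Step 3 — Fn = 11.21 / 49.383864 ≈ 0.22700 (5 s.f.)

0.22700


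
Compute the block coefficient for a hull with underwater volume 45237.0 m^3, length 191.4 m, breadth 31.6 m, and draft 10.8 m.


Formula: Cb = V / (L * B * T)
Step 1 — L * B * T = 191.4 * 31.6 * 10.8 = 65320.992 m^3
Step 2 — Cb = 45237.0 / 65320.992 ≈ 0.69253 (5 s.f.)

0.69253


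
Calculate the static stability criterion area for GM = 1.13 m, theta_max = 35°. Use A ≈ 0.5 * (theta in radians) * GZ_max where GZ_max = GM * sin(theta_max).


Formula: GZ_max = GM * sin(theta); Area = 0.5 * theta_rad * GZ_max
Step 1 — GZ_max = 1.13 * sin(35°) = 1.13 * 0.573576 = 0.648141 m
Step 2 — theta_rad = 35 * pi/180 = 0.610865 rad
Step 3 — Area = 0.5 * 0.610865 * 0.648141 ≈ 0.19796 m·rad (5 s.f.)

0.19796 m·rad


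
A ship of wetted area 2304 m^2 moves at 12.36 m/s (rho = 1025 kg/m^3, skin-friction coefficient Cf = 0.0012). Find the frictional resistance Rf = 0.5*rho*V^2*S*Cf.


Formula: Rf = 0.5 * rho * V^2 * S * Cf
Step 1 — V^2 = 12.36^2 = 152.7696
Step 2 — 0.5 * rho * V^2 = 0.5 * 1025 * 152.7696 = 78294.42
Step 3 — Rf = 78294.42 * 2304 * 0.0012 ≈ 216470 N (5 s.f.)

216470 N


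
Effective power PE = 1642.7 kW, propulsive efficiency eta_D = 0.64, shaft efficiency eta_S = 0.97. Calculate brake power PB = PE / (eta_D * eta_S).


Formula: PB = PE / (eta_D * eta_S)
Step 1 — combined efficiency = eta_D * eta_S = 0.64 * 0.97 = 0.6208
Step 2 — PB = 1642.7 / 0.6208 ≈ 2646.1 kW (5 s.f.)

2646.1 kW


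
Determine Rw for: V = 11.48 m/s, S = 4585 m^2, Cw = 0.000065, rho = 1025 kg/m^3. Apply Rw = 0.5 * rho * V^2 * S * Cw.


Formula: Rw = 0.5 * rho * V^2 * S * Cw
Step 1 — V^2 = 11.48^2 = 131.7904
Step 2 — 0.5 * rho * V^2 = 0.5 * 1025 * 131.7904 = 67542.58
Step 3 — Rw = 67542.58 * 4585 * 0.000065 ≈ 20129 N (5 s.f.)

20129 N


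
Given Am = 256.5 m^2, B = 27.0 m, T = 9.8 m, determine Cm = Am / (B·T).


Formula: Cm = Am / (B * T)
Step 1 — B * T = 27.0 * 9.8 = 264.6 m^2
Step 2 — Cm = 256.5 / 264.6 ≈ 0.96939 (5 s.f.)

0.96939


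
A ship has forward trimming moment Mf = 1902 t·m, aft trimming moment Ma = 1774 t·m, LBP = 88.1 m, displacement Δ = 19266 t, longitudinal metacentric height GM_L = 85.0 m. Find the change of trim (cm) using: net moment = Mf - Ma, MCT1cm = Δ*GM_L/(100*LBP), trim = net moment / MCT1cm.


Formula: net trimming moment = Mf - Ma; MCT1cm = Δ*GM_L/(100*LBP); trim = net moment / MCT1cm
Step 1 — net trimming moment = 1902 - 1774 = 128 t·m
Step 2 — MCT1cm = 19266 * 85.0 / (100 * 88.1) = 185.8808 t·m/cm
Step 3 — trim = 128 / 185.8808 ≈ 0.68861 cm (5 s.f.)

0.68861 cm


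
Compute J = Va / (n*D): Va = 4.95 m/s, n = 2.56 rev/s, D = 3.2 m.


Formula: J = Va / (n * D)
Step 1 — n * D = 2.56 * 3.2 = 8.192
Step 2 — J = 4.95 / 8.192 ≈ 0.60425 (5 s.f.)

0.60425


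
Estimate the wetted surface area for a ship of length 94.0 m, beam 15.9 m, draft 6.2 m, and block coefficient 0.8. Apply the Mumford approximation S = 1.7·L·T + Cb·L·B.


Formula: S = 1.7*L*T + V/T with V = Cb*L*B*T, i.e. S = L * (1.7*T + Cb*B)
Step 1 — 1.7*T = 1.7 * 6.2 = 10.54 m
Step 2 — Cb*B = 0.8 * 15.9 = 12.72 m
Step 3 — 1.7*T + Cb*B = 10.54 + 12.72 = 23.26 m
Step 4 — S = 94.0 * 23.26 ≈ 2186.4 m^2 (5 s.f.)

2186.4 m^2


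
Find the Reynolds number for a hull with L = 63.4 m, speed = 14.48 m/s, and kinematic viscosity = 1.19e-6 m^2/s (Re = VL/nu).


Formula: Re = V * L / nu
Step 1 — V * L = 14.48 * 63.4 = 918.032 m^2/s
Step 2 — Re = 918.032 / 1.19e-6 = 7.71e+08

7.71e+08


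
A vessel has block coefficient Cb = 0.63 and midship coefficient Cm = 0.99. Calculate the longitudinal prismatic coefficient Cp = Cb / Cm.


Formula: Cp = Cb / Cm
Substituting: Cp = 0.63 / 0.99
Result: Cp ≈ 0.63636 (5 s.f.)

0.63636


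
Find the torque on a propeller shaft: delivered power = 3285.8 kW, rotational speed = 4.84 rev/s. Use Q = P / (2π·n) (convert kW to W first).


Formula: Q = P_W / (2 * pi * n)
Step 1 — P_W = 3285.8 kW * 1000 = 3285800.0 W
Step 2 — 2 * pi * n = 2 * pi * 4.84 = 30.410617
Step 3 — Q = 3285800.0 / 30.410617 ≈ 108050 N·m (5 s.f.)

108050 N·m


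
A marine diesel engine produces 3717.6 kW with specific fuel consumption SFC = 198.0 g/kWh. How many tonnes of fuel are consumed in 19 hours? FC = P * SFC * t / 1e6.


Formula: FC (tonnes) = P * SFC * t / 1,000,000
Step 1 — P * SFC * t = 3717.6 * 198.0 * 19 = 13985611.2 g
Step 2 — FC (tonnes) = 13985611.2 / 1,000,000 ≈ 13.986 tonnes (5 s.f.)

13.986 tonnes


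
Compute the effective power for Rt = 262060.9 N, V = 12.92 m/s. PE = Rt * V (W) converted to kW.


Formula: PE = Rt * V / 1000 (kW)
Step 1 — PE (W) = 262060.9 * 12.92 = 3385826.828 W
Step 2 — PE (kW) = 3385826.828 / 1000 ≈ 3385.8 kW (5 s.f.)

3385.8 kW


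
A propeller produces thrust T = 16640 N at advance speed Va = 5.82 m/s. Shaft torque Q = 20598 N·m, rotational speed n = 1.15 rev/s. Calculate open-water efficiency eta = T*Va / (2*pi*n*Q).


Formula: eta = T * Va / (2 * pi * n * Q)
Step 1 — numerator = T * Va = 16640 * 5.82 = 96844.8
Step 2 — 2 * pi * n = 2 * pi * 1.15 = 7.225663
Step 3 — denominator = 7.225663 * 20598 = 148834.21
Step 4 — eta = 96844.8 / 148834.21 ≈ 0.65069 (5 s.f.)

0.65069


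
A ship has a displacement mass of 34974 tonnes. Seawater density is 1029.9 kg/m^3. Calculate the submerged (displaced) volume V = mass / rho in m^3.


Formula: V = mass / rho
Step 1 — convert tonnes to kg: 34974 t * 1000 = 34974000 kg
Step 2 — V = 34974000 / 1029.9 ≈ 33959 m^3 (5 s.f.)

33959 m^3


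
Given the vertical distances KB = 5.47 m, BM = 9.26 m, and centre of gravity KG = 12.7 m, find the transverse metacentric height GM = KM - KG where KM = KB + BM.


Formula: GM = KB + BM - KG
Step 1 — KM = KB + BM = 5.47 + 9.26 = 14.73 m
Step 2 — GM = KM - KG = 14.73 - 12.7 = 2.03 m

2.03 m


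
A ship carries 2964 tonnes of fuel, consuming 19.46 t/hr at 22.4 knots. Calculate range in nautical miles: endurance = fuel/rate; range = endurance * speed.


Formula: endurance = fuel / rate; range = endurance * speed
Step 1 — endurance = 2964 / 19.46 = 152.3124 hours
Step 2 — range = 152.3124 * 22.4 ≈ 3411.8 nautical miles (5 s.f.)

3411.8 NM


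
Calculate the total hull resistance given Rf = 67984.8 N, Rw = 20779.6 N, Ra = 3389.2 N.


Formula: Rt = Rf + Rw + Ra
Substituting: Rt = 67984.8 + 20779.6 + 3389.2
Result: Rt = 92153.6 N

92153.6 N


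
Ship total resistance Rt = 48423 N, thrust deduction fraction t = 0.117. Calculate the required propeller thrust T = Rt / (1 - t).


Formula: T = Rt / (1 - t)
Step 1 — (1 - t) = 1 - 0.117 = 0.883
Step 2 — T = 48423 / 0.883 ≈ 54839 N (5 s.f.)

54839 N


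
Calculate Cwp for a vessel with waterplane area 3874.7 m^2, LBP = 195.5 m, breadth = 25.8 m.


Formula: Cwp = Aw / (L * B)
Step 1 — L * B = 195.5 * 25.8 = 5043.9 m^2
Step 2 — Cwp = 3874.7 / 5043.9 ≈ 0.76820 (5 s.f.)

0.76820


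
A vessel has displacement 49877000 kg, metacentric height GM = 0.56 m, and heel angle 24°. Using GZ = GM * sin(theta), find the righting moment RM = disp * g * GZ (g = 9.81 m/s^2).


Formula: GZ = GM * sin(theta); RM = disp * g * GZ
Step 1 — GZ = 0.56 * sin(24°) = 0.56 * 0.406737 = 0.227773 m
Step 2 — RM = 49877000 * 9.81 * 0.227773 ≈ 111450000 N·m (5 s.f.)

111450000 N·m


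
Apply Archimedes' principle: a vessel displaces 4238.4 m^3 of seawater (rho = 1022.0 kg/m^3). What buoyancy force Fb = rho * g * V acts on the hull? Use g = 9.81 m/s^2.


Formula: Fb = rho * g * V
Substituting: Fb = 1022.0 * 9.81 * 4238.4
Intermediate: 1022.0 * 9.81 = 10025.82
Result: Fb = 10025.82 * 4238.4 ≈ 42493000 N (5 s.f.)

42493000 N


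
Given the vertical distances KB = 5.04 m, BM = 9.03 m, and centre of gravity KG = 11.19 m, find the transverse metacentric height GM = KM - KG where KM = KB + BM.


Formula: GM = KB + BM - KG
Step 1 — KM = KB + BM = 5.04 + 9.03 = 14.07 m
Step 2 — GM = KM - KG = 14.07 - 11.19 = 2.88 m

2.88 m


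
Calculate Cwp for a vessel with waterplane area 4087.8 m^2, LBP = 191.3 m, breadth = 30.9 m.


Formula: Cwp = Aw / (L * B)
Step 1 — L * B = 191.3 * 30.9 = 5911.17 m^2
Step 2 — Cwp = 4087.8 / 5911.17 ≈ 0.69154 (5 s.f.)

0.69154


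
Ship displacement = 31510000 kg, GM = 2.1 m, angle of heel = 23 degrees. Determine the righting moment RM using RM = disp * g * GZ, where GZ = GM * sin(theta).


Formula: GZ = GM * sin(theta); RM = disp * g * GZ
Step 1 — GZ = 2.1 * sin(23°) = 2.1 * 0.390731 = 0.820535 m
Step 2 — RM = 31510000 * 9.81 * 0.820535 ≈ 253640000 N·m (5 s.f.)

253640000 N·m


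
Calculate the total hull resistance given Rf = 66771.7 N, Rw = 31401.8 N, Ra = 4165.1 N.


Formula: Rt = Rf + Rw + Ra
Substituting: Rt = 66771.7 + 31401.8 + 4165.1
Result: Rt = 102338.6 N

102338.6 N


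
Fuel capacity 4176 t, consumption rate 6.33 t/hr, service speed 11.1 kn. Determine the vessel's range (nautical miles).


Formula: endurance = fuel / rate; range = endurance * speed
Step 1 — endurance = 4176 / 6.33 = 659.7156 hours
Step 2 — range = 659.7156 * 11.1 ≈ 7322.8 nautical miles (5 s.f.)

7322.8 NM


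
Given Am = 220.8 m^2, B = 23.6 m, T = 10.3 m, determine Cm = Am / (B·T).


Formula: Cm = Am / (B * T)
Step 1 — B * T = 23.6 * 10.3 = 243.08 m^2
Step 2 — Cm = 220.8 / 243.08 ≈ 0.90834 (5 s.f.)

0.90834


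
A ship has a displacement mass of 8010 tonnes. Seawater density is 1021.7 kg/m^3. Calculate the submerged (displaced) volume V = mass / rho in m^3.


Formula: V = mass / rho
Step 1 — convert tonnes to kg: 8010 t * 1000 = 8010000 kg
Step 2 — V = 8010000 / 1021.7 ≈ 7839.9 m^3 (5 s.f.)

7839.9 m^3


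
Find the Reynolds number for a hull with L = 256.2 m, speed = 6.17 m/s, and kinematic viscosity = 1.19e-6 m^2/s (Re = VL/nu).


Formula: Re = V * L / nu
Step 1 — V * L = 6.17 * 256.2 = 1580.754 m^2/s
Step 2 — Re = 1580.754 / 1.19e-6 = 1.33e+09

1.33e+09


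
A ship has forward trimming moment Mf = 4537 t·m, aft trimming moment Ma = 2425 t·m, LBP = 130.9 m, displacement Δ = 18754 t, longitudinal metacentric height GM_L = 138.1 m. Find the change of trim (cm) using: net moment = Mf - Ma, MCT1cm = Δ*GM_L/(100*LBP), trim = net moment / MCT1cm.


Formula: net trimming moment = Mf - Ma; MCT1cm = Δ*GM_L/(100*LBP); trim = net moment / MCT1cm
Step 1 — net trimming moment = 4537 - 2425 = 2112 t·m
Step 2 — MCT1cm = 18754 * 138.1 / (100 * 130.9) = 197.8554 t·m/cm
Step 3 — trim = 2112 / 197.8554 ≈ 10.674 cm (5 s.f.)

10.674 cm


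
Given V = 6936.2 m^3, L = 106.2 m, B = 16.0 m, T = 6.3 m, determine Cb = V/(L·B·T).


Formula: Cb = V / (L * B * T)
Step 1 — L * B * T = 106.2 * 16.0 * 6.3 = 10704.96 m^3
Step 2 — Cb = 6936.2 / 10704.96 ≈ 0.64794 (5 s.f.)

0.64794


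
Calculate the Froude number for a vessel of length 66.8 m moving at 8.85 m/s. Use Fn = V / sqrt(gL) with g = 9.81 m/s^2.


Formula: Fn = V / sqrt(g * L)
Step 1 — g * L = 9.81 * 66.8 = 655.308
Step 2 — sqrt(g * L) = sqrt(655.308) = 25.598984
Step 3 — Fn = 8.85 / 25.598984 ≈ 0.34572 (5 s.f.)

0.34572


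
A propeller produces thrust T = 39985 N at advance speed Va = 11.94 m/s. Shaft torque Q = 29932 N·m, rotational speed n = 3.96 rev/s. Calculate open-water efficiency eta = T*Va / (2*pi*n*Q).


Formula: eta = T * Va / (2 * pi * n * Q)
Step 1 — numerator = T * Va = 39985 * 11.94 = 477420.9
Step 2 — 2 * pi * n = 2 * pi * 3.96 = 24.881414
Step 3 — denominator = 24.881414 * 29932 = 744750.48
Step 4 — eta = 477420.9 / 744750.48 ≈ 0.64105 (5 s.f.)

0.64105


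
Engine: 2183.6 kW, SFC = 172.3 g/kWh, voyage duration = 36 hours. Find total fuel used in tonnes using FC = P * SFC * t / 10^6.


Formula: FC (tonnes) = P * SFC * t / 1,000,000
Step 1 — P * SFC * t = 2183.6 * 172.3 * 36 = 13544434.08 g
Step 2 — FC (tonnes) = 13544434.08 / 1,000,000 ≈ 13.544 tonnes (5 s.f.)

13.544 tonnes


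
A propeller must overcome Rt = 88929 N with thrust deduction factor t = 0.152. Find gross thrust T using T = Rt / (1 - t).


Formula: T = Rt / (1 - t)
Step 1 — (1 - t) = 1 - 0.152 = 0.848
Step 2 — T = 88929 / 0.848 ≈ 104870 N (5 s.f.)

104870 N


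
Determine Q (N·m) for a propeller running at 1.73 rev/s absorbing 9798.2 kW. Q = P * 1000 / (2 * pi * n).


Formula: Q = P_W / (2 * pi * n)
Step 1 — P_W = 9798.2 kW * 1000 = 9798200.0 W
Step 2 — 2 * pi * n = 2 * pi * 1.73 = 10.869911
Step 3 — Q = 9798200.0 / 10.869911 ≈ 901410 N·m (5 s.f.)

901410 N·m


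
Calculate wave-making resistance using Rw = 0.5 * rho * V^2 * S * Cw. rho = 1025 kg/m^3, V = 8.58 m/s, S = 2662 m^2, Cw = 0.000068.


Formula: Rw = 0.5 * rho * V^2 * S * Cw
Step 1 — V^2 = 8.58^2 = 73.6164
Step 2 — 0.5 * rho * V^2 = 0.5 * 1025 * 73.6164 = 37728.405
Step 3 — Rw = 37728.405 * 2662 * 0.000068 ≈ 6829.4 N (5 s.f.)

6829.4 N


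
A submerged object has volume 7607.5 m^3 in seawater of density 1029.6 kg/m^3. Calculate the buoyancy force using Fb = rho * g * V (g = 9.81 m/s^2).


Formula: Fb = rho * g * V
Substituting: Fb = 1029.6 * 9.81 * 7607.5
Intermediate: 1029.6 * 9.81 = 10100.376
Result: Fb = 10100.376 * 7607.5 ≈ 76839000 N (5 s.f.)

76839000 N


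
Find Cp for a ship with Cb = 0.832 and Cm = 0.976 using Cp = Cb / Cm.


Formula: Cp = Cb / Cm
Substituting: Cp = 0.832 / 0.976
Result: Cp ≈ 0.85246 (5 s.f.)

0.85246


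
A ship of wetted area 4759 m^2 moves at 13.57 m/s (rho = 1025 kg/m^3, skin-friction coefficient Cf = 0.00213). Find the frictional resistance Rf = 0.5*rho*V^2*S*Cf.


Formula: Rf = 0.5 * rho * V^2 * S * Cf
Step 1 — V^2 = 13.57^2 = 184.1449
Step 2 — 0.5 * rho * V^2 = 0.5 * 1025 * 184.1449 = 94374.26125
Step 3 — Rf = 94374.26125 * 4759 * 0.00213 ≈ 956640 N (5 s.f.)

956640 N


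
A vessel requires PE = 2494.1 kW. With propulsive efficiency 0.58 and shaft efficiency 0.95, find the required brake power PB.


Formula: PB = PE / (eta_D * eta_S)
Step 1 — combined efficiency = eta_D * eta_S = 0.58 * 0.95 = 0.551
Step 2 — PB = 2494.1 / 0.551 ≈ 4526.5 kW (5 s.f.)

4526.5 kW


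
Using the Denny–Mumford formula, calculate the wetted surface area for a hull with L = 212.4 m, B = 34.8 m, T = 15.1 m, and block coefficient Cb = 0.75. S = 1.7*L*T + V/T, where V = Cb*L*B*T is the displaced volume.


Formula: S = 1.7*L*T + V/T with V = Cb*L*B*T, i.e. S = L * (1.7*T + Cb*B)
Step 1 — 1.7*T = 1.7 * 15.1 = 25.67 m
Step 2 — Cb*B = 0.75 * 34.8 = 26.1 m
Step 3 — 1.7*T + Cb*B = 25.67 + 26.1 = 51.77 m
Step 4 — S = 212.4 * 51.77 ≈ 10996 m^2 (5 s.f.)

10996 m^2


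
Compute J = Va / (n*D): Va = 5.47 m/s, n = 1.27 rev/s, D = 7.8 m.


Formula: J = Va / (n * D)
Step 1 — n * D = 1.27 * 7.8 = 9.906
Step 2 — J = 5.47 / 9.906 ≈ 0.55219 (5 s.f.)

0.55219


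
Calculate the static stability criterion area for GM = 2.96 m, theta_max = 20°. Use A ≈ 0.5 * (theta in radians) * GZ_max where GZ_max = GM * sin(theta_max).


Formula: GZ_max = GM * sin(theta); Area = 0.5 * theta_rad * GZ_max
Step 1 — GZ_max = 2.96 * sin(20°) = 2.96 * 0.34202 = 1.012379 m
Step 2 — theta_rad = 20 * pi/180 = 0.349066 rad
Step 3 — Area = 0.5 * 0.349066 * 1.012379 ≈ 0.17669 m·rad (5 s.f.)

0.17669 m·rad


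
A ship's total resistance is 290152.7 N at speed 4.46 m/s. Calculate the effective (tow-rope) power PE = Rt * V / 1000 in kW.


Formula: PE = Rt * V / 1000 (kW)
Step 1 — PE (W) = 290152.7 * 4.46 = 1294081.042 W
Step 2 — PE (kW) = 1294081.042 / 1000 ≈ 1294.1 kW (5 s.f.)

1294.1 kW


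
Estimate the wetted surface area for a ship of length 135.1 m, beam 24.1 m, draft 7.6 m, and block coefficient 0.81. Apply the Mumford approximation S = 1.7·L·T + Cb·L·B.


Formula: S = 1.7*L*T + V/T with V = Cb*L*B*T, i.e. S = L * (1.7*T + Cb*B)
Step 1 — 1.7*T = 1.7 * 7.6 = 12.92 m
Step 2 — Cb*B = 0.81 * 24.1 = 19.521 m
Step 3 — 1.7*T + Cb*B = 12.92 + 19.521 = 32.441 m
Step 4 — S = 135.1 * 32.441 ≈ 4382.8 m^2 (5 s.f.)

4382.8 m^2


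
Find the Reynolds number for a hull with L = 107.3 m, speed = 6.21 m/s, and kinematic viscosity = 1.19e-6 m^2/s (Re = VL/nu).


Formula: Re = V * L / nu
Step 1 — V * L = 6.21 * 107.3 = 666.333 m^2/s
Step 2 — Re = 666.333 / 1.19e-6 = 5.60e+08

5.60e+08


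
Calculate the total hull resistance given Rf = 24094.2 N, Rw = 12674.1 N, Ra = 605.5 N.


Formula: Rt = Rf + Rw + Ra
Substituting: Rt = 24094.2 + 12674.1 + 605.5
Result: Rt = 37373.8 N

37373.8 N


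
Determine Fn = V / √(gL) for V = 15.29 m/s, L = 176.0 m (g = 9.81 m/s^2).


Formula: Fn = V / sqrt(g * L)
Step 1 — g * L = 9.81 * 176.0 = 1726.56
Step 2 — sqrt(g * L) = sqrt(1726.56) = 41.551895
Step 3 — Fn = 15.29 / 41.551895 ≈ 0.36797 (5 s.f.)

0.36797


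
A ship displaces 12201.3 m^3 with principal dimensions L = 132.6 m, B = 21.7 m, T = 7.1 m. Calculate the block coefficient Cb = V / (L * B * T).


Formula: Cb = V / (L * B * T)
Step 1 — L * B * T = 132.6 * 21.7 * 7.1 = 20429.682 m^3
Step 2 — Cb = 12201.3 / 20429.682 ≈ 0.59723 (5 s.f.)

0.59723


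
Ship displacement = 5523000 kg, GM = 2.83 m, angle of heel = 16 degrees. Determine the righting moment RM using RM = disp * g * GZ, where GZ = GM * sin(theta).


Formula: GZ = GM * sin(theta); RM = disp * g * GZ
Step 1 — GZ = 2.83 * sin(16°) = 2.83 * 0.275637 = 0.780053 m
Step 2 — RM = 5523000 * 9.81 * 0.780053 ≈ 42264000 N·m (5 s.f.)

42264000 N·m


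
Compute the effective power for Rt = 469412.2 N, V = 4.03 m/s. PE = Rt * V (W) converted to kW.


Formula: PE = Rt * V / 1000 (kW)
Step 1 — PE (W) = 469412.2 * 4.03 = 1891731.166 W
Step 2 — PE (kW) = 1891731.166 / 1000 ≈ 1891.7 kW (5 s.f.)

1891.7 kW


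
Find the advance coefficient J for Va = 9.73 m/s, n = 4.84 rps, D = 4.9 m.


Formula: J = Va / (n * D)
Step 1 — n * D = 4.84 * 4.9 = 23.716
Step 2 — J = 9.73 / 23.716 ≈ 0.41027 (5 s.f.)

0.41027


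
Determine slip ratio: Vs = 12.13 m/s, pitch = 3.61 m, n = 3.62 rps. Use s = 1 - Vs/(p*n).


Formula: s = 1 - Vs / (p * n)
Step 1 — p * n = 3.61 * 3.62 = 13.0682
Step 2 — Vs / (p*n) = 12.13 / 13.0682 = 0.928207 (6 d.p.)
Step 3 — s = 1 - 0.928207 = 0.071793

0.071793


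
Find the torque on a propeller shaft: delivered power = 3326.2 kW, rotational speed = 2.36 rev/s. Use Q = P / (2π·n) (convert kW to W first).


Formula: Q = P_W / (2 * pi * n)
Step 1 — P_W = 3326.2 kW * 1000 = 3326200.0 W
Step 2 — 2 * pi * n = 2 * pi * 2.36 = 14.828317
Step 3 — Q = 3326200.0 / 14.828317 ≈ 224310 N·m (5 s.f.)

224310 N·m


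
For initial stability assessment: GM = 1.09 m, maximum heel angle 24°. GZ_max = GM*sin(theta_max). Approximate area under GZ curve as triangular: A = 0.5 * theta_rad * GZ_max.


Formula: GZ_max = GM * sin(theta); Area = 0.5 * theta_rad * GZ_max
Step 1 — GZ_max = 1.09 * sin(24°) = 1.09 * 0.406737 = 0.443343 m
Step 2 — theta_rad = 24 * pi/180 = 0.418879 rad
Step 3 — Area = 0.5 * 0.418879 * 0.443343 ≈ 0.092854 m·rad (5 s.f.)

0.092854 m·rad


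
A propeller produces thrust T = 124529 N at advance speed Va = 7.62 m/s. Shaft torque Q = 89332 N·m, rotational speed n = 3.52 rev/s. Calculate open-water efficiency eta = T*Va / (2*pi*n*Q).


Formula: eta = T * Va / (2 * pi * n * Q)
Step 1 — numerator = T * Va = 124529 * 7.62 = 948910.98
Step 2 — 2 * pi * n = 2 * pi * 3.52 = 22.116812
Step 3 — denominator = 22.116812 * 89332 = 1975739.05
Step 4 — eta = 948910.98 / 1975739.05 ≈ 0.48028 (5 s.f.)

0.48028


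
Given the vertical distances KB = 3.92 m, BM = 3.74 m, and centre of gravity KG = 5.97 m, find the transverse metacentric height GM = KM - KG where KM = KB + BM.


Formula: GM = KB + BM - KG
Step 1 — KM = KB + BM = 3.92 + 3.74 = 7.66 m
Step 2 — GM = KM - KG = 7.66 - 5.97 = 1.69 m

1.69 m


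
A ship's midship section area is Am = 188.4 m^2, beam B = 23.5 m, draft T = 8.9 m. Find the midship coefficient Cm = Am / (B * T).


Formula: Cm = Am / (B * T)
Step 1 — B * T = 23.5 * 8.9 = 209.15 m^2
Step 2 — Cm = 188.4 / 209.15 ≈ 0.90079 (5 s.f.)

0.90079


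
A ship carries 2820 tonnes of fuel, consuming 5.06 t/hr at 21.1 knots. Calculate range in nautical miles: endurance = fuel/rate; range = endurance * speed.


Formula: endurance = fuel / rate; range = endurance * speed
Step 1 — endurance = 2820 / 5.06 = 557.3123 hours
Step 2 — range = 557.3123 * 21.1 ≈ 11759 nautical miles (5 s.f.)

11759 NM


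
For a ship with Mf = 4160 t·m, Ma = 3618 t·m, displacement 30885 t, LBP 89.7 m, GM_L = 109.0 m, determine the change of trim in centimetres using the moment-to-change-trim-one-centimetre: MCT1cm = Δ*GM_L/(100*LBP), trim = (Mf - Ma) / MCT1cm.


Formula: net trimming moment = Mf - Ma; MCT1cm = Δ*GM_L/(100*LBP); trim = net moment / MCT1cm
Step 1 — net trimming moment = 4160 - 3618 = 542 t·m
Step 2 — MCT1cm = 30885 * 109.0 / (100 * 89.7) = 375.3027 t·m/cm
Step 3 — trim = 542 / 375.3027 ≈ 1.4442 cm (5 s.f.)

1.4442 cm


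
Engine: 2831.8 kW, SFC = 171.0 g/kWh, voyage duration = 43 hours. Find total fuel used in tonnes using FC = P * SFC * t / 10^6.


Formula: FC (tonnes) = P * SFC * t / 1,000,000
Step 1 — P * SFC * t = 2831.8 * 171.0 * 43 = 20822225.4 g
Step 2 — FC (tonnes) = 20822225.4 / 1,000,000 ≈ 20.822 tonnes (5 s.f.)

20.822 tonnes


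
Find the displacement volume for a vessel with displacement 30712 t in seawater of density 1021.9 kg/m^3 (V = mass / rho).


Formula: V = mass / rho
Step 1 — convert tonnes to kg: 30712 t * 1000 = 30712000 kg
Step 2 — V = 30712000 / 1021.9 ≈ 30054 m^3 (5 s.f.)

30054 m^3


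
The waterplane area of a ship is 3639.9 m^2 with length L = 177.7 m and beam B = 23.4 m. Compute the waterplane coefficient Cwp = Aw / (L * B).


Formula: Cwp = Aw / (L * B)
Step 1 — L * B = 177.7 * 23.4 = 4158.18 m^2
Step 2 — Cwp = 3639.9 / 4158.18 ≈ 0.87536 (5 s.f.)

0.87536


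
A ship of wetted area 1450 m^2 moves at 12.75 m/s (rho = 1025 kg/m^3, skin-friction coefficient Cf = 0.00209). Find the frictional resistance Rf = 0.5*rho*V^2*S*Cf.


Formula: Rf = 0.5 * rho * V^2 * S * Cf
Step 1 — V^2 = 12.75^2 = 162.5625
Step 2 — 0.5 * rho * V^2 = 0.5 * 1025 * 162.5625 = 83313.28125
Step 3 — Rf = 83313.28125 * 1450 * 0.00209 ≈ 252480 N (5 s.f.)

252480 N


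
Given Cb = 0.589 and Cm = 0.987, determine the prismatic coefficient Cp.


Formula: Cp = Cb / Cm
Substituting: Cp = 0.589 / 0.987
Result: Cp ≈ 0.59676 (5 s.f.)

0.59676


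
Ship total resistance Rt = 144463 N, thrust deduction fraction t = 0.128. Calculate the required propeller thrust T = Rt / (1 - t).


Formula: T = Rt / (1 - t)
Step 1 — (1 - t) = 1 - 0.128 = 0.872
Step 2 — T = 144463 / 0.872 ≈ 165670 N (5 s.f.)

165670 N


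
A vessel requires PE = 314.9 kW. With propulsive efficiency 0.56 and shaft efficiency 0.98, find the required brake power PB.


Formula: PB = PE / (eta_D * eta_S)
Step 1 — combined efficiency = eta_D * eta_S = 0.56 * 0.98 = 0.5488
Step 2 — PB = 314.9 / 0.5488 ≈ 573.80 kW (5 s.f.)

573.80 kW


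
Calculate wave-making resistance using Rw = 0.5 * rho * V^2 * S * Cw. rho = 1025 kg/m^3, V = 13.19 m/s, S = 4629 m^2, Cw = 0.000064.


Formula: Rw = 0.5 * rho * V^2 * S * Cw
Step 1 — V^2 = 13.19^2 = 173.9761
Step 2 — 0.5 * rho * V^2 = 0.5 * 1025 * 173.9761 = 89162.75125
Step 3 — Rw = 89162.75125 * 4629 * 0.000064 ≈ 26415 N (5 s.f.)

26415 N


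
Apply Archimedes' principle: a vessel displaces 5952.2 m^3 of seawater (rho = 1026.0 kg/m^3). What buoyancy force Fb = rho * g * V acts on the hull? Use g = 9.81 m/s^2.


Formula: Fb = rho * g * V
Substituting: Fb = 1026.0 * 9.81 * 5952.2
Intermediate: 1026.0 * 9.81 = 10065.06
Result: Fb = 10065.06 * 5952.2 ≈ 59909000 N (5 s.f.)

59909000 N


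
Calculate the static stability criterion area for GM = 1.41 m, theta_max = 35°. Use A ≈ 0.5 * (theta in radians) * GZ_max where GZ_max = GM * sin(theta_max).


Formula: GZ_max = GM * sin(theta); Area = 0.5 * theta_rad * GZ_max
Step 1 — GZ_max = 1.41 * sin(35°) = 1.41 * 0.573576 = 0.808742 m
Step 2 — theta_rad = 35 * pi/180 = 0.610865 rad
Step 3 — Area = 0.5 * 0.610865 * 0.808742 ≈ 0.24702 m·rad (5 s.f.)

0.24702 m·rad


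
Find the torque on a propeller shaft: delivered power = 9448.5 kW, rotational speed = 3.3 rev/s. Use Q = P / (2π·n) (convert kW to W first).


Formula: Q = P_W / (2 * pi * n)
Step 1 — P_W = 9448.5 kW * 1000 = 9448500.0 W
Step 2 — 2 * pi * n = 2 * pi * 3.3 = 20.734512
Step 3 — Q = 9448500.0 / 20.734512 ≈ 455690 N·m (5 s.f.)

455690 N·m


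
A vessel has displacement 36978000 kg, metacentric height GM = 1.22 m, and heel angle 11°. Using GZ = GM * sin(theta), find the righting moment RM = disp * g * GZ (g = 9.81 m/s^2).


Formula: GZ = GM * sin(theta); RM = disp * g * GZ
Step 1 — GZ = 1.22 * sin(11°) = 1.22 * 0.190809 = 0.232787 m
Step 2 — RM = 36978000 * 9.81 * 0.232787 ≈ 84444000 N·m (5 s.f.)

84444000 N·m


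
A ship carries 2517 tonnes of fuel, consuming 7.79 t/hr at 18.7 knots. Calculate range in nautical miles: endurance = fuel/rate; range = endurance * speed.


Formula: endurance = fuel / rate; range = endurance * speed
Step 1 — endurance = 2517 / 7.79 = 323.1065 hours
Step 2 — range = 323.1065 * 18.7 ≈ 6042.1 nautical miles (5 s.f.)

6042.1 NM


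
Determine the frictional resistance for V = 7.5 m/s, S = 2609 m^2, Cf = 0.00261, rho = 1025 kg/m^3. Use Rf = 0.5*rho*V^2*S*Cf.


Formula: Rf = 0.5 * rho * V^2 * S * Cf
Step 1 — V^2 = 7.5^2 = 56.25
Step 2 — 0.5 * rho * V^2 = 0.5 * 1025 * 56.25 = 28828.125
Step 3 — Rf = 28828.125 * 2609 * 0.00261 ≈ 196300 N (5 s.f.)

196300 N


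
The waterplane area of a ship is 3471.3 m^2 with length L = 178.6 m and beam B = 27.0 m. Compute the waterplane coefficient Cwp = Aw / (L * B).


Formula: Cwp = Aw / (L * B)
Step 1 — L * B = 178.6 * 27.0 = 4822.2 m^2
Step 2 — Cwp = 3471.3 / 4822.2 ≈ 0.71986 (5 s.f.)

0.71986


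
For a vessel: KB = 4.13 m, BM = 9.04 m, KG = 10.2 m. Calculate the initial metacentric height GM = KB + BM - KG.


Formula: GM = KB + BM - KG
Step 1 — KM = KB + BM = 4.13 + 9.04 = 13.17 m
Step 2 — GM = KM - KG = 13.17 - 10.2 = 2.97 m

2.97 m


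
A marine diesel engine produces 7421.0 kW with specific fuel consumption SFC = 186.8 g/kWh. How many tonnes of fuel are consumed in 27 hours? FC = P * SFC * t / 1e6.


Formula: FC (tonnes) = P * SFC * t / 1,000,000
Step 1 — P * SFC * t = 7421.0 * 186.8 * 27 = 37428555.6 g
Step 2 — FC (tonnes) = 37428555.6 / 1,000,000 ≈ 37.429 tonnes (5 s.f.)

37.429 tonnes


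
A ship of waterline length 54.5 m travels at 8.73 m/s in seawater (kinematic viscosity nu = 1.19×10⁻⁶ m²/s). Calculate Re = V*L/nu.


Formula: Re = V * L / nu
Step 1 — V * L = 8.73 * 54.5 = 475.785 m^2/s
Step 2 — Re = 475.785 / 1.19e-6 = 4.00e+08

4.00e+08


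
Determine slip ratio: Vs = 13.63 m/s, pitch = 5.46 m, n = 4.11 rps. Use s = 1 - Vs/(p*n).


Formula: s = 1 - Vs / (p * n)
Step 1 — p * n = 5.46 * 4.11 = 22.4406
Step 2 — Vs / (p*n) = 13.63 / 22.4406 = 0.607381 (6 d.p.)
Step 3 — s = 1 - 0.607381 = 0.392619

0.392619


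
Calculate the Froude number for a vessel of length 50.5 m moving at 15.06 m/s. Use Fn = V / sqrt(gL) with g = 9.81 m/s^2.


Formula: Fn = V / sqrt(g * L)
Step 1 — g * L = 9.81 * 50.5 = 495.405
Step 2 — sqrt(g * L) = sqrt(495.405) = 22.257695
Step 3 — Fn = 15.06 / 22.257695 ≈ 0.67662 (5 s.f.)

0.67662
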